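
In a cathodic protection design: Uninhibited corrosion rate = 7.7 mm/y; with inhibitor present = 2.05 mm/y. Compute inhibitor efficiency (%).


Apply the inhibitor-efficiency definition: IE = (CR_blank − CR_inh)/CR_blank × 100
IE = (7.7 − 2.05) / 7.7 × 100
IE = 5.65 / 7.7 × 100 = 73.4 %

73.4 %


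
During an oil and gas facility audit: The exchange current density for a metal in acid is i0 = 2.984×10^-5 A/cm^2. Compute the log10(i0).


i0 = 2.984×10^-5 A/cm^2
log10(i0) = -4.525

-4.525


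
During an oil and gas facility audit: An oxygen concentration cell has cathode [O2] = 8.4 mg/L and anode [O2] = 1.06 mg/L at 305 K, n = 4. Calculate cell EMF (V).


Apply the Nernst concentration-cell relation: E = (RT/nF)*ln(C_cathode/C_anode)
RT/nF = 8.314*305/(4*96485) = 0.00657037 V
ln(8.4/1.06) = 2.06996
E = 0.00657037 * 2.06996 = 0.0136 V

0.0136 V


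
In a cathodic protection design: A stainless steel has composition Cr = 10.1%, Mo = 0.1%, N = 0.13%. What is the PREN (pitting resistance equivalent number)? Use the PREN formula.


Apply the PREN formula: PREN = Cr + 3.3*Mo + 16*N
PREN = 10.1 + 3.3*0.1 + 16*0.13
PREN = 10.1 + 0.33 + 2.08 = 12.51

12.51


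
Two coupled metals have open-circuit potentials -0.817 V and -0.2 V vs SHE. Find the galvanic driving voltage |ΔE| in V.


Driving voltage is the absolute potential difference.
|ΔE| = |-0.817 − (-0.2)| = 0.617 V

0.617 V


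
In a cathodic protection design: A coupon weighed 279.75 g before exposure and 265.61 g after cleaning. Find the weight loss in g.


Weight loss = initial − final
WL = 279.75 − 265.61 = 14.14 g

14.14 g


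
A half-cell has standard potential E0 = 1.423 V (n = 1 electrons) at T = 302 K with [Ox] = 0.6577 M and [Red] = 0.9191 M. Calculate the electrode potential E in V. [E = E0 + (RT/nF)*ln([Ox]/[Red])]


Apply the Nernst equation: E = E0 + (RT/nF)*ln([Ox]/[Red])
Step 1: RT/nF = 8.314*302/(1*96485) = 0.02602299 V
Step 2: [Ox]/[Red] = 0.6577/0.9191 = 0.715591
Step 3: ln(0.715591) = -0.334647
Step 4: correction = 0.02602299 * -0.334647 = -0.009 V
E = 1.423 + -0.009 = 1.414 V

1.414 V


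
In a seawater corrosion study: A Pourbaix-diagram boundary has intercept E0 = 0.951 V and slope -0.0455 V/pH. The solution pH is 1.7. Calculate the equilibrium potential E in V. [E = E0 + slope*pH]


Apply the Pourbaix line equation: E = E0 + slope*pH
E = 0.951 + (-0.0455)*1.7 = 0.951 + (-0.07735) = 0.87365 V
Rounded to 3 decimal places: E = 0.874 V

0.874 V


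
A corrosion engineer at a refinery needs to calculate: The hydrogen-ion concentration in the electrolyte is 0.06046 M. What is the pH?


pH = −log10[H+]
pH = −log10(0.06046) = 1.22

1.22


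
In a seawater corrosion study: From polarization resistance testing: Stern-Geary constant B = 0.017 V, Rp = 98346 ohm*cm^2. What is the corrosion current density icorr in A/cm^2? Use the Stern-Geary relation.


Apply the Stern-Geary relation: icorr = B / Rp
icorr = 0.017 / 98346 = 1.729×10^-7 A/cm^2

1.729×10^-7 A/cm^2


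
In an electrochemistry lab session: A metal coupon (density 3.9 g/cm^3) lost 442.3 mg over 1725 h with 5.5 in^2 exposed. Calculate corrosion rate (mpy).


Apply the mpy weight-loss relation: CR = 534 * W / (D * A * T)
Numerator: 534 * 442.3 = 236188.2
Denominator: 3.9 * 5.5 * 1725 = 37001.25
CR = 236188.2 / 37001.25 = 6.3832 mpy

6.3832 mpy


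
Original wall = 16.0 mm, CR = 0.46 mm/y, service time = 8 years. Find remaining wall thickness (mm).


Remaining wall = original − CR × time
t = 16.0 − 0.46*8 = 16.0 − 3.68 = 12.32 mm

12.32 mm


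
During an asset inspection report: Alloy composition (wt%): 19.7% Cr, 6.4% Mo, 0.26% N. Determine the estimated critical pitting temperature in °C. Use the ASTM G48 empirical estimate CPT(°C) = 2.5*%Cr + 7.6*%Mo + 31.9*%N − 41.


Apply the ASTM G48 empirical CPT estimate: CPT(°C) = 2.5*%Cr + 7.6*%Mo + 31.9*%N − 41
2.5*19.7 = 49.25; 7.6*6.4 = 48.64; 31.9*0.26 = 8.294
CPT = 49.25 + 48.64 + 8.294 − 41 = 65.184 °C
Rounded to 0.1 °C: CPT ≈ 65.2 °C

65.2 °C


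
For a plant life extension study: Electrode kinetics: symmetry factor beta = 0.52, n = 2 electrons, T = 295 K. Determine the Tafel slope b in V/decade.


Apply the Tafel slope relation: b = 2.303*R*T/(beta*n*F)
Numerator: 2.303 * 8.314 * 295 = 5648.41
Denominator: 0.52 * 2 * 96485 = 100344.4
b = 5648.41 / 100344.4 = 0.0563 V/decade

0.0563 V/decade


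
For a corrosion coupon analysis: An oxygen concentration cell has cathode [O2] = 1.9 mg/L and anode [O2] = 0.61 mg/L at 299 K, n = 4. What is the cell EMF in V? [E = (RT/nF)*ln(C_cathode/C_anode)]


Apply the Nernst concentration-cell relation: E = (RT/nF)*ln(C_cathode/C_anode)
RT/nF = 8.314*299/(4*96485) = 0.00644112 V
ln(1.9/0.61) = 1.13615
E = 0.00644112 * 1.13615 = 0.00732 V

0.00732 V


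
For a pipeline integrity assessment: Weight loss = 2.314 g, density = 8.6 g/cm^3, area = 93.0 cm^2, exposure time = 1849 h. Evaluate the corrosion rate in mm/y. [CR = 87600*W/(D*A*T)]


Apply the mm/y weight-loss relation: CR = 87600 * W / (D * A * T)
Numerator: 87600 * 2.314 = 202706.4
Denominator: 8.6 * 93.0 * 1849 = 1478830.2
CR = 202706.4 / 1478830.2 = 0.137072 mm/y

0.137072 mm/y


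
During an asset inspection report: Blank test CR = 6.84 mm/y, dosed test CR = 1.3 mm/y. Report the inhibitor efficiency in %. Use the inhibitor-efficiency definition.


Apply the inhibitor-efficiency definition: IE = (CR_blank − CR_inh)/CR_blank × 100
IE = (6.84 − 1.3) / 6.84 × 100
IE = 5.54 / 6.84 × 100 = 81.0 %

81.0 %


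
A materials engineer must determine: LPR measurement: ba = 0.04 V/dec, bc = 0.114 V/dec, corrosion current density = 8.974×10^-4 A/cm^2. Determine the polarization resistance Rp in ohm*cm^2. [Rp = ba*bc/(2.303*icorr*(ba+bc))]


Apply the Stern-Geary equation: Rp = ba*bc / (2.303*icorr*(ba+bc))
ba*bc = 0.04*0.114 = 0.00456
ba+bc = 0.154; 2.303*icorr*(ba+bc) = 2.303*8.974×10^-4*0.154 = 3.1827368×10^-4
Rp = 0.00456 / 3.1827368×10^-4 = 14.3 ohm*cm^2

14.3 ohm*cm^2


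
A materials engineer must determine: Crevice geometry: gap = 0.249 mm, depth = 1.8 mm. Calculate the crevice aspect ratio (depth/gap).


Aspect ratio = depth / gap
Ratio = 1.8 / 0.249 = 7.2

7.2


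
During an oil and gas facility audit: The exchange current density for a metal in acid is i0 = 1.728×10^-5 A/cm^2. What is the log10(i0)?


i0 = 1.728×10^-5 A/cm^2
log10(i0) = -4.762

-4.762


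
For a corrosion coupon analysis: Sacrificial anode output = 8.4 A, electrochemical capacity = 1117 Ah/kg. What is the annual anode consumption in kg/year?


Annual consumption = current * hours per year / capacity
Rate = 8.4 * 8760 / 1117 = 65.9 kg/year

65.9 kg/year


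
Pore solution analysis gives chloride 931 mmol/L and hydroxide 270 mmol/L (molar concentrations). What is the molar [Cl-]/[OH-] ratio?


Threshold parameter = [Cl-] / [OH-] (molar basis; both in mmol/L, so units cancel)
Ratio = 931 / 270 = 3.45

3.45


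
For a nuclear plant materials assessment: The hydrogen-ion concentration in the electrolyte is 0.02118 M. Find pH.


pH = −log10[H+]
pH = −log10(0.02118) = 1.67

1.67


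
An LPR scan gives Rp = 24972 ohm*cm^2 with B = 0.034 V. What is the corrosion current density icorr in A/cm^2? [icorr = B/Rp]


Apply the Stern-Geary relation: icorr = B / Rp
icorr = 0.034 / 24972 = 1.362×10^-6 A/cm^2

1.362×10^-6 A/cm^2


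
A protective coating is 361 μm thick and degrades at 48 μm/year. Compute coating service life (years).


Service life = thickness / degradation rate
Life = 361 / 48 = 7.5 years

7.5 years


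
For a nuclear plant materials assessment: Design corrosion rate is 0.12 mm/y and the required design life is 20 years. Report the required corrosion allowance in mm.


Corrosion allowance = CR × design life
CA = 0.12 * 20 = 2.4 mm

2.4 mm


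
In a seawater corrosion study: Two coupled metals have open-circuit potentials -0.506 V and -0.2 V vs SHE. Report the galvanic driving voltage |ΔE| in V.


Driving voltage is the absolute potential difference.
|ΔE| = |-0.506 − (-0.2)| = 0.306 V

0.306 V


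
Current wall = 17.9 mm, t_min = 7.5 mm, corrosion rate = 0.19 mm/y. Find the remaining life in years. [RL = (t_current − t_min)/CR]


Apply the remaining-life relation: RL = (t_current − t_min) / CR
RL = (17.9 − 7.5) / 0.19 = 10.4 / 0.19 = 54.7 years

54.7 years


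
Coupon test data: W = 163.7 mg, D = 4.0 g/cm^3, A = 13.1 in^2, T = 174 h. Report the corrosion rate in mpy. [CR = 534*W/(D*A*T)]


Apply the mpy weight-loss relation: CR = 534 * W / (D * A * T)
Numerator: 534 * 163.7 = 87415.8
Denominator: 4.0 * 13.1 * 174 = 9117.6
CR = 87415.8 / 9117.6 = 9.5876 mpy

9.5876 mpy


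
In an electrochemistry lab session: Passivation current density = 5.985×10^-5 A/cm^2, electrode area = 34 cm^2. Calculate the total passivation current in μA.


I = i_pass * A, then convert A → μA (×10^6)
I = 5.985×10^-5 * 34 * 10^6 = 2034.9 μA

2034.9 μA


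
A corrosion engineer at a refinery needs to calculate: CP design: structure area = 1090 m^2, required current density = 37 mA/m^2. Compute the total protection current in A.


I = area * current density, then convert mA → A (÷1000)
I = 1090 * 37 / 1000 = 40.33 A

40.33 A


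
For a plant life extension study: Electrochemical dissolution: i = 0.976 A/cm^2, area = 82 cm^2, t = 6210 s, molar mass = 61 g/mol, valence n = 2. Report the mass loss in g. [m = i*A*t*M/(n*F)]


Apply Faraday's law: m = i*A*t*M / (n*F)
Total charge passed Q = i*A*t = 0.976*82*6210 = 496998.72 C
m = Q*M/(n*F) = 496998.72*61/(2*96485) = 157.10692 g

157.10692 g


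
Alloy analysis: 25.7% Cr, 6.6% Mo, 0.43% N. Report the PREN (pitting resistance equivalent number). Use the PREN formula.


Apply the PREN formula: PREN = Cr + 3.3*Mo + 16*N
PREN = 25.7 + 3.3*6.6 + 16*0.43
PREN = 25.7 + 21.78 + 6.88 = 54.36

54.36


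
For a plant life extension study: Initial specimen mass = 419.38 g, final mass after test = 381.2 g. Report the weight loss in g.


Weight loss = initial − final
WL = 419.38 − 381.2 = 38.18 g

38.18 g


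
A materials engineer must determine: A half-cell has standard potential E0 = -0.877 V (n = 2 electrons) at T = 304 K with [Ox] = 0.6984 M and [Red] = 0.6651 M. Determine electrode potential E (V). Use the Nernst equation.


Apply the Nernst equation: E = E0 + (RT/nF)*ln([Ox]/[Red])
Step 1: RT/nF = 8.314*304/(2*96485) = 0.01309766 V
Step 2: [Ox]/[Red] = 0.6984/0.6651 = 1.050068
Step 3: ln(1.050068) = 0.048855
Step 4: correction = 0.01309766 * 0.048855 = 0.001 V
E = -0.877 + 0.001 = -0.876 V

-0.876 V


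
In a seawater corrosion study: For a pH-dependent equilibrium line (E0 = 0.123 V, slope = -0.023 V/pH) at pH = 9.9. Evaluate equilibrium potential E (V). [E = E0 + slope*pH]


Apply the Pourbaix line equation: E = E0 + slope*pH
E = 0.123 + (-0.023)*9.9 = 0.123 + (-0.2277) = -0.1047 V
Rounded to 4 decimal places: E = -0.1047 V

-0.1047 V


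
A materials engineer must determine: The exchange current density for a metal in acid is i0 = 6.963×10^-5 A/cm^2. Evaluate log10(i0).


i0 = 6.963×10^-5 A/cm^2
log10(i0) = -4.157

-4.157


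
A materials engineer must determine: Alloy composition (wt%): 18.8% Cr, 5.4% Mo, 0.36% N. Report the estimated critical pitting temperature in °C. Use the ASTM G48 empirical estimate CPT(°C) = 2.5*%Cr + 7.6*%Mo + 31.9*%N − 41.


Apply the ASTM G48 empirical CPT estimate: CPT(°C) = 2.5*%Cr + 7.6*%Mo + 31.9*%N − 41
2.5*18.8 = 47; 7.6*5.4 = 41.04; 31.9*0.36 = 11.484
CPT = 47 + 41.04 + 11.484 − 41 = 58.524 °C
Rounded to 0.1 °C: CPT ≈ 58.5 °C

58.5 °C


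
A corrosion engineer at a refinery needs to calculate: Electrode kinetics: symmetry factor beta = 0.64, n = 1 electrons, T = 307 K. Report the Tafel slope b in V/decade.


Apply the Tafel slope relation: b = 2.303*R*T/(beta*n*F)
Numerator: 2.303 * 8.314 * 307 = 5878.17
Denominator: 0.64 * 1 * 96485 = 61750.4
b = 5878.17 / 61750.4 = 0.0952 V/decade

0.0952 V/decade


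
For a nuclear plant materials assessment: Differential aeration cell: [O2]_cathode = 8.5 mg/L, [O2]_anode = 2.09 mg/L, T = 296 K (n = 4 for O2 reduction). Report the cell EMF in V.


Apply the Nernst concentration-cell relation: E = (RT/nF)*ln(C_cathode/C_anode)
RT/nF = 8.314*296/(4*96485) = 0.00637649 V
ln(8.5/2.09) = 1.4029
E = 0.00637649 * 1.4029 = 0.00895 V

0.00895 V


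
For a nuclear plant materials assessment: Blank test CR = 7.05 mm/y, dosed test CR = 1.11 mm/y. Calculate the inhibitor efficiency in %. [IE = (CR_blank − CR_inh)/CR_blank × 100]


Apply the inhibitor-efficiency definition: IE = (CR_blank − CR_inh)/CR_blank × 100
IE = (7.05 − 1.11) / 7.05 × 100
IE = 5.94 / 7.05 × 100 = 84.3 %

84.3 %


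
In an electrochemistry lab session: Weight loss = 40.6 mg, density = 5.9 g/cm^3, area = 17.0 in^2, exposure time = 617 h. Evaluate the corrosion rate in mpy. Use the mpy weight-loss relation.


Apply the mpy weight-loss relation: CR = 534 * W / (D * A * T)
Numerator: 534 * 40.6 = 21680.4
Denominator: 5.9 * 17.0 * 617 = 61885.1
CR = 21680.4 / 61885.1 = 0.3503 mpy

0.3503 mpy


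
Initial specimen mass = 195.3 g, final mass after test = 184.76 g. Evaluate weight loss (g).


Weight loss = initial − final
WL = 195.3 − 184.76 = 10.54 g

10.54 g


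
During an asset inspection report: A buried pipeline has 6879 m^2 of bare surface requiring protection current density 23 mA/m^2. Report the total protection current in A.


I = area * current density, then convert mA → A (÷1000)
I = 6879 * 23 / 1000 = 158.22 A

158.22 A


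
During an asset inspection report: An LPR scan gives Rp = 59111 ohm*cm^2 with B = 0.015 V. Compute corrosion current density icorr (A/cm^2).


Apply the Stern-Geary relation: icorr = B / Rp
icorr = 0.015 / 59111 = 2.538×10^-7 A/cm^2

2.538×10^-7 A/cm^2


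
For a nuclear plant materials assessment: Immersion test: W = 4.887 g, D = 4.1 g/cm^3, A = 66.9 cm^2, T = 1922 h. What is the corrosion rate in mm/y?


Apply the mm/y weight-loss relation: CR = 87600 * W / (D * A * T)
Numerator: 87600 * 4.887 = 428101.2
Denominator: 4.1 * 66.9 * 1922 = 527185.38
CR = 428101.2 / 527185.38 = 0.8121 mm/y

0.8121 mm/y


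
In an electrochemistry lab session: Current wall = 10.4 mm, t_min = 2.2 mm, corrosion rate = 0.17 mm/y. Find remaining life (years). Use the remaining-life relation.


Apply the remaining-life relation: RL = (t_current − t_min) / CR
RL = (10.4 − 2.2) / 0.17 = 8.2 / 0.17 = 48.2 years

48.2 years


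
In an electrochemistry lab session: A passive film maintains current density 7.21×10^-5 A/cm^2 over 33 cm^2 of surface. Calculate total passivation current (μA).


I = i_pass * A, then convert A → μA (×10^6)
I = 7.21×10^-5 * 33 * 10^6 = 2379.3 μA

2379.3 μA


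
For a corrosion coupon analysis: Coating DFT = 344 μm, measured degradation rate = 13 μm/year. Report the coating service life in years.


Service life = thickness / degradation rate
Life = 344 / 13 = 26.5 years

26.5 years


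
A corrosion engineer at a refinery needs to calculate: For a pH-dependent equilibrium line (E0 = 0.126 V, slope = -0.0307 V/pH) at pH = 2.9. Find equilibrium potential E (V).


Apply the Pourbaix line equation: E = E0 + slope*pH
E = 0.126 + (-0.0307)*2.9 = 0.126 + (-0.08903) = 0.03697 V
Rounded to 3 decimal places: E = 0.037 V

0.037 V


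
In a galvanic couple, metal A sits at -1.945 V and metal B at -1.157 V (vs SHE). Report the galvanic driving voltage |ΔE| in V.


Driving voltage is the absolute potential difference.
|ΔE| = |-1.945 − (-1.157)| = 0.788 V

0.788 V


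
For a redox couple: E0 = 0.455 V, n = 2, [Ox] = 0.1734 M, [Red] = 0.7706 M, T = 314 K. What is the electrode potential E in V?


Apply the Nernst equation: E = E0 + (RT/nF)*ln([Ox]/[Red])
Step 1: RT/nF = 8.314*314/(2*96485) = 0.01352851 V
Step 2: [Ox]/[Red] = 0.1734/0.7706 = 0.225019
Step 3: ln(0.225019) = -1.49157
Step 4: correction = 0.01352851 * -1.49157 = -0.02 V
E = 0.455 + -0.02 = 0.435 V

0.435 V


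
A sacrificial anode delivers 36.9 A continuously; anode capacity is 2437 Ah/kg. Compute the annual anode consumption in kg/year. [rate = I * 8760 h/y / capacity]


Annual consumption = current * hours per year / capacity
Rate = 36.9 * 8760 / 2437 = 132.6 kg/year

132.6 kg/year


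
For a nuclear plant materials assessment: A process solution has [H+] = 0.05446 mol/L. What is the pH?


pH = −log10[H+]
pH = −log10(0.05446) = 1.26

1.26


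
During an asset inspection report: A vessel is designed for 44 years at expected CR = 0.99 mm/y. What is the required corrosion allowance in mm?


Corrosion allowance = CR × design life
CA = 0.99 * 44 = 43.56 mm

43.56 mm


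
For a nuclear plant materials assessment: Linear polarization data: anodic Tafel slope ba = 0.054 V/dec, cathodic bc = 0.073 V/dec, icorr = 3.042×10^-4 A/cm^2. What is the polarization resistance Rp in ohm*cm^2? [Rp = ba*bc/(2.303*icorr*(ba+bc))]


Apply the Stern-Geary equation: Rp = ba*bc / (2.303*icorr*(ba+bc))
ba*bc = 0.054*0.073 = 0.003942
ba+bc = 0.127; 2.303*icorr*(ba+bc) = 2.303*3.042×10^-4*0.127 = 8.897272×10^-5
Rp = 0.003942 / 8.897272×10^-5 = 44.31 ohm*cm^2

44.31 ohm*cm^2


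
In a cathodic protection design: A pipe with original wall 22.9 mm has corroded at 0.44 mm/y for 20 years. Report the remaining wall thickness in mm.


Remaining wall = original − CR × time
t = 22.9 − 0.44*20 = 22.9 − 8.8 = 14.1 mm

14.1 mm


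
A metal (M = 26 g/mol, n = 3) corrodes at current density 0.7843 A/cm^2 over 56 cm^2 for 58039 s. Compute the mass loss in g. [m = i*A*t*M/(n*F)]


Apply Faraday's law: m = i*A*t*M / (n*F)
Total charge passed Q = i*A*t = 0.7843*56*58039 = 2549119.3112 C
m = Q*M/(n*F) = 2549119.3112*26/(3*96485) = 228.972 g

228.972 g


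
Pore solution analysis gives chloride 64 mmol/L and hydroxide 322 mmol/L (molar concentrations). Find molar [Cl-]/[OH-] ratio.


Threshold parameter = [Cl-] / [OH-] (molar basis; both in mmol/L, so units cancel)
Ratio = 64 / 322 = 0.2

0.2


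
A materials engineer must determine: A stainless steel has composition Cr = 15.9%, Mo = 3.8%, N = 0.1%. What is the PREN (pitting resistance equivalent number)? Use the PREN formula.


Apply the PREN formula: PREN = Cr + 3.3*Mo + 16*N
PREN = 15.9 + 3.3*3.8 + 16*0.1
PREN = 15.9 + 12.54 + 1.6 = 30.04

30.04


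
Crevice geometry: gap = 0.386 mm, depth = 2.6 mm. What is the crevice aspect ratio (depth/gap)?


Aspect ratio = depth / gap
Ratio = 2.6 / 0.386 = 6.7

6.7


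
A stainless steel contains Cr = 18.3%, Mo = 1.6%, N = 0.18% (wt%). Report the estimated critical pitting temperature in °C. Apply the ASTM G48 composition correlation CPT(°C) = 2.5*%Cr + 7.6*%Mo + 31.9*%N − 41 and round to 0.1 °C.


Apply the ASTM G48 empirical CPT estimate: CPT(°C) = 2.5*%Cr + 7.6*%Mo + 31.9*%N − 41
2.5*18.3 = 45.75; 7.6*1.6 = 12.16; 31.9*0.18 = 5.742
CPT = 45.75 + 12.16 + 5.742 − 41 = 22.652 °C
Rounded to 0.1 °C: CPT ≈ 22.7 °C

22.7 °C


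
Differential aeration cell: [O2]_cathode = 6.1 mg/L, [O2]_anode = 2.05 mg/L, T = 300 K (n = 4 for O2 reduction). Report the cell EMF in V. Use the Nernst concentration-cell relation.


Apply the Nernst concentration-cell relation: E = (RT/nF)*ln(C_cathode/C_anode)
RT/nF = 8.314*300/(4*96485) = 0.00646266 V
ln(6.1/2.05) = 1.09045
E = 0.00646266 * 1.09045 = 0.00705 V

0.00705 V


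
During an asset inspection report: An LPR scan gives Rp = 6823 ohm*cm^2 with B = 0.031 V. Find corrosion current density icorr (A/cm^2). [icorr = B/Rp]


Apply the Stern-Geary relation: icorr = B / Rp
icorr = 0.031 / 6823 = 4.543×10^-6 A/cm^2

4.543×10^-6 A/cm^2


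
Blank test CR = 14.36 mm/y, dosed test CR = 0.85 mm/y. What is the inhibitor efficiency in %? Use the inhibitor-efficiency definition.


Apply the inhibitor-efficiency definition: IE = (CR_blank − CR_inh)/CR_blank × 100
IE = (14.36 − 0.85) / 14.36 × 100
IE = 13.51 / 14.36 × 100 = 94.1 %

94.1 %


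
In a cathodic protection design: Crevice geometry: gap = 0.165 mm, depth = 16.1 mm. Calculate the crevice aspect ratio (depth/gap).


Aspect ratio = depth / gap
Ratio = 16.1 / 0.165 = 97.6

97.6


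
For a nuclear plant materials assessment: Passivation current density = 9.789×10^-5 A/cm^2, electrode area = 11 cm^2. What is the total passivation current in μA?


I = i_pass * A, then convert A → μA (×10^6)
I = 9.789×10^-5 * 11 * 10^6 = 1076.79 μA

1076.79 μA


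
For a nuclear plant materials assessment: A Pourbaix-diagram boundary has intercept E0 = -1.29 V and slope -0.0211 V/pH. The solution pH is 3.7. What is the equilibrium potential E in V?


Apply the Pourbaix line equation: E = E0 + slope*pH
E = -1.29 + (-0.0211)*3.7 = -1.29 + (-0.07807) = -1.36807 V
Rounded to 3 decimal places: E = -1.368 V

-1.368 V


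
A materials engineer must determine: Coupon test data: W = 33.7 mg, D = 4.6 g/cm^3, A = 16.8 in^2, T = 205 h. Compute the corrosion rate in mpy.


Apply the mpy weight-loss relation: CR = 534 * W / (D * A * T)
Numerator: 534 * 33.7 = 17995.8
Denominator: 4.6 * 16.8 * 205 = 15842.4
CR = 17995.8 / 15842.4 = 1.13593 mpy

1.13593 mpy


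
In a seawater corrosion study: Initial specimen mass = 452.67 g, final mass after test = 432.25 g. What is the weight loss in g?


Weight loss = initial − final
WL = 452.67 − 432.25 = 20.42 g

20.42 g


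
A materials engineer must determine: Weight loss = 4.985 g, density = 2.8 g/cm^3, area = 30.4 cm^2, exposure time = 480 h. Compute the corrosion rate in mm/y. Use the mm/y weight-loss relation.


Apply the mm/y weight-loss relation: CR = 87600 * W / (D * A * T)
Numerator: 87600 * 4.985 = 436686.0
Denominator: 2.8 * 30.4 * 480 = 40857.6
CR = 436686.0 / 40857.6 = 10.688 mm/y

10.688 mm/y


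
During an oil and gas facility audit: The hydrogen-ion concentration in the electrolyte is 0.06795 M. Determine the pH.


pH = −log10[H+]
pH = −log10(0.06795) = 1.17

1.17


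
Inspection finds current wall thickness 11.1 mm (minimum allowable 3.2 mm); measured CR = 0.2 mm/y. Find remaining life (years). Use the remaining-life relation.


Apply the remaining-life relation: RL = (t_current − t_min) / CR
RL = (11.1 − 3.2) / 0.2 = 7.9 / 0.2 = 39.5 years

39.5 years


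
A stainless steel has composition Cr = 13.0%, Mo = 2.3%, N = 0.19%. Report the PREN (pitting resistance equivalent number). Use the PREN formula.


Apply the PREN formula: PREN = Cr + 3.3*Mo + 16*N
PREN = 13.0 + 3.3*2.3 + 16*0.19
PREN = 13.0 + 7.59 + 3.04 = 23.63

23.63


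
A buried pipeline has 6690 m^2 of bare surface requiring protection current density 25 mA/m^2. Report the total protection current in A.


I = area * current density, then convert mA → A (÷1000)
I = 6690 * 25 / 1000 = 167.25 A

167.25 A


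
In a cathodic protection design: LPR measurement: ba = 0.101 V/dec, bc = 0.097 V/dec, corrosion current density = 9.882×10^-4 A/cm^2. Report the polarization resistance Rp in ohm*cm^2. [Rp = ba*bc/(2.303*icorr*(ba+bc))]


Apply the Stern-Geary equation: Rp = ba*bc / (2.303*icorr*(ba+bc))
ba*bc = 0.101*0.097 = 0.009797
ba+bc = 0.198; 2.303*icorr*(ba+bc) = 2.303*9.882×10^-4*0.198 = 4.5061327×10^-4
Rp = 0.009797 / 4.5061327×10^-4 = 21.74 ohm*cm^2

21.74 ohm*cm^2


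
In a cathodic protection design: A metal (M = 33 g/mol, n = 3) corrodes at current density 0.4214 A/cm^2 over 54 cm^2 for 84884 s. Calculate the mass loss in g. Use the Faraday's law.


Apply Faraday's law: m = i*A*t*M / (n*F)
Total charge passed Q = i*A*t = 0.4214*54*84884 = 1931586.3504 C
m = Q*M/(n*F) = 1931586.3504*33/(3*96485) = 220.2151 g

220.2151 g


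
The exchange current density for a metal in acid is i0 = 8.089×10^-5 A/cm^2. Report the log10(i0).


i0 = 8.089×10^-5 A/cm^2
log10(i0) = -4.092

-4.092


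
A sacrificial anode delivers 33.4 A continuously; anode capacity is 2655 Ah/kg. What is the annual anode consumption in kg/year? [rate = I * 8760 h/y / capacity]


Annual consumption = current * hours per year / capacity
Rate = 33.4 * 8760 / 2655 = 110.2 kg/year

110.2 kg/year


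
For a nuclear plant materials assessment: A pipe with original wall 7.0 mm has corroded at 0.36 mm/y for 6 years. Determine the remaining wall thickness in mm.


Remaining wall = original − CR × time
t = 7.0 − 0.36*6 = 7.0 − 2.16 = 4.84 mm

4.84 mm


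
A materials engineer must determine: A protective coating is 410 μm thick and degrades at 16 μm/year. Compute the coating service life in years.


Service life = thickness / degradation rate
Life = 410 / 16 = 25.6 years

25.6 years


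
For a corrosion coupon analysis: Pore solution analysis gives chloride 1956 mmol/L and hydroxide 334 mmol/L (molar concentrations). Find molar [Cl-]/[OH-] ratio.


Threshold parameter = [Cl-] / [OH-] (molar basis; both in mmol/L, so units cancel)
Ratio = 1956 / 334 = 5.86

5.86


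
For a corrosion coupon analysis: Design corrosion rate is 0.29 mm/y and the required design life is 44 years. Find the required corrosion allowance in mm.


Corrosion allowance = CR × design life
CA = 0.29 * 44 = 12.76 mm

12.76 mm


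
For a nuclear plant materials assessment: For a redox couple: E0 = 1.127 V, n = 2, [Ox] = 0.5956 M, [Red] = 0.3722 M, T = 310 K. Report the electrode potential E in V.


Apply the Nernst equation: E = E0 + (RT/nF)*ln([Ox]/[Red])
Step 1: RT/nF = 8.314*310/(2*96485) = 0.01335617 V
Step 2: [Ox]/[Red] = 0.5956/0.3722 = 1.600215
Step 3: ln(1.600215) = 0.470138
Step 4: correction = 0.01335617 * 0.470138 = 0.006 V
E = 1.127 + 0.006 = 1.133 V

1.133 V


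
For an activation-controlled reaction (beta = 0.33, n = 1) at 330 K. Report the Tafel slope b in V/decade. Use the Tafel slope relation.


Apply the Tafel slope relation: b = 2.303*R*T/(beta*n*F)
Numerator: 2.303 * 8.314 * 330 = 6318.56
Denominator: 0.33 * 1 * 96485 = 31840.05
b = 6318.56 / 31840.05 = 0.1984 V/decade

0.1984 V/decade


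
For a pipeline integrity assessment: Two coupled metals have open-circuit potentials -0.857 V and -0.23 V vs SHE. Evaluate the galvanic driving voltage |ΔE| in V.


Driving voltage is the absolute potential difference.
|ΔE| = |-0.857 − (-0.23)| = 0.627 V

0.627 V


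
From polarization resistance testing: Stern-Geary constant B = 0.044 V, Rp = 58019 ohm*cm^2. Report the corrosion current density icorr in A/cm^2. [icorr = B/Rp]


Apply the Stern-Geary relation: icorr = B / Rp
icorr = 0.044 / 58019 = 7.584×10^-7 A/cm^2

7.584×10^-7 A/cm^2


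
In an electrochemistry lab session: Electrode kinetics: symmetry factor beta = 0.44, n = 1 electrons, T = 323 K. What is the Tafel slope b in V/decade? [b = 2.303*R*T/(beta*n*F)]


Apply the Tafel slope relation: b = 2.303*R*T/(beta*n*F)
Numerator: 2.303 * 8.314 * 323 = 6184.53
Denominator: 0.44 * 1 * 96485 = 42453.4
b = 6184.53 / 42453.4 = 0.1457 V/decade

0.1457 V/decade


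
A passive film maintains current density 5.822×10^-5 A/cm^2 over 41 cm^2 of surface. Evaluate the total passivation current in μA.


I = i_pass * A, then convert A → μA (×10^6)
I = 5.822×10^-5 * 41 * 10^6 = 2387.02 μA

2387.02 μA


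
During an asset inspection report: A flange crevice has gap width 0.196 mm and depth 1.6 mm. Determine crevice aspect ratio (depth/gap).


Aspect ratio = depth / gap
Ratio = 1.6 / 0.196 = 8.2

8.2


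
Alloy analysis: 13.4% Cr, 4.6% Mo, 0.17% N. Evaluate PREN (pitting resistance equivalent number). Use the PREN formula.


Apply the PREN formula: PREN = Cr + 3.3*Mo + 16*N
PREN = 13.4 + 3.3*4.6 + 16*0.17
PREN = 13.4 + 15.18 + 2.72 = 31.3

31.3


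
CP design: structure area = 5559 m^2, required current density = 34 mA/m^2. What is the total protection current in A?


I = area * current density, then convert mA → A (÷1000)
I = 5559 * 34 / 1000 = 189.01 A

189.01 A


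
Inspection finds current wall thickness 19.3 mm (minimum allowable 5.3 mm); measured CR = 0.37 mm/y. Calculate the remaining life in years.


Apply the remaining-life relation: RL = (t_current − t_min) / CR
RL = (19.3 − 5.3) / 0.37 = 14.0 / 0.37 = 37.8 years

37.8 years


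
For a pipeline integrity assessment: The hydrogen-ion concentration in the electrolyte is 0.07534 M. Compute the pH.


pH = −log10[H+]
pH = −log10(0.07534) = 1.12

1.12


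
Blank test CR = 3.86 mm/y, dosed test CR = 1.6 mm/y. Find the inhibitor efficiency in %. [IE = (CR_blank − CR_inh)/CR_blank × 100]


Apply the inhibitor-efficiency definition: IE = (CR_blank − CR_inh)/CR_blank × 100
IE = (3.86 − 1.6) / 3.86 × 100
IE = 2.26 / 3.86 × 100 = 58.5 %

58.5 %


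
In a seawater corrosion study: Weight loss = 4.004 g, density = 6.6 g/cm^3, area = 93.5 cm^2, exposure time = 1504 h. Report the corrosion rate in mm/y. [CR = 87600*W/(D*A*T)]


Apply the mm/y weight-loss relation: CR = 87600 * W / (D * A * T)
Numerator: 87600 * 4.004 = 350750.4
Denominator: 6.6 * 93.5 * 1504 = 928118.4
CR = 350750.4 / 928118.4 = 0.37792 mm/y

0.37792 mm/y


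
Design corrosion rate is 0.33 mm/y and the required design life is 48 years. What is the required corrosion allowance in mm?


Corrosion allowance = CR × design life
CA = 0.33 * 48 = 15.84 mm

15.84 mm


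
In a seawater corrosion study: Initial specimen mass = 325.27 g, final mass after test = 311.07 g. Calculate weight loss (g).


Weight loss = initial − final
WL = 325.27 − 311.07 = 14.2 g

14.2 g


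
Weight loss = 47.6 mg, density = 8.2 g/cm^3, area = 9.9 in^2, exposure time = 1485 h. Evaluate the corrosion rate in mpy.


Apply the mpy weight-loss relation: CR = 534 * W / (D * A * T)
Numerator: 534 * 47.6 = 25418.4
Denominator: 8.2 * 9.9 * 1485 = 120552.3
CR = 25418.4 / 120552.3 = 0.21085 mpy

0.21085 mpy


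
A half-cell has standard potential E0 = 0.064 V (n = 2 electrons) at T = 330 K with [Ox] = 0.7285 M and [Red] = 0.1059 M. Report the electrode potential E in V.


Apply the Nernst equation: E = E0 + (RT/nF)*ln([Ox]/[Red])
Step 1: RT/nF = 8.314*330/(2*96485) = 0.01421786 V
Step 2: [Ox]/[Red] = 0.7285/0.1059 = 6.879131
Step 3: ln(6.879131) = 1.928492
Step 4: correction = 0.01421786 * 1.928492 = 0.027 V
E = 0.064 + 0.027 = 0.091 V

0.091 V


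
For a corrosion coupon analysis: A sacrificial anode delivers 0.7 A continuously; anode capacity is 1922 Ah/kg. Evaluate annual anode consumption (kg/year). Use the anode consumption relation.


Annual consumption = current * hours per year / capacity
Rate = 0.7 * 8760 / 1922 = 3.2 kg/year

3.2 kg/year


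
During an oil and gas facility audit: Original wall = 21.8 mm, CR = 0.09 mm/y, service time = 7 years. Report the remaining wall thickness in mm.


Remaining wall = original − CR × time
t = 21.8 − 0.09*7 = 21.8 − 0.63 = 21.17 mm

21.17 mm


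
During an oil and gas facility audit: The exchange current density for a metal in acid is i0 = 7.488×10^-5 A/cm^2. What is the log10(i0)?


i0 = 7.488×10^-5 A/cm^2
log10(i0) = -4.126

-4.126


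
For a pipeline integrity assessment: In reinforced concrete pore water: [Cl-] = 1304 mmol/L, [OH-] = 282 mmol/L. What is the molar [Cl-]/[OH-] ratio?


Threshold parameter = [Cl-] / [OH-] (molar basis; both in mmol/L, so units cancel)
Ratio = 1304 / 282 = 4.62

4.62


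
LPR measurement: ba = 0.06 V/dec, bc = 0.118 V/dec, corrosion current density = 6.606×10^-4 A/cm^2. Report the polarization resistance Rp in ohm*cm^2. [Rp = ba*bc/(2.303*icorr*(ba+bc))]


Apply the Stern-Geary equation: Rp = ba*bc / (2.303*icorr*(ba+bc))
ba*bc = 0.06*0.118 = 0.00708
ba+bc = 0.178; 2.303*icorr*(ba+bc) = 2.303*6.606×10^-4*0.178 = 2.708024×10^-4
Rp = 0.00708 / 2.708024×10^-4 = 26.14 ohm*cm^2

26.14 ohm*cm^2


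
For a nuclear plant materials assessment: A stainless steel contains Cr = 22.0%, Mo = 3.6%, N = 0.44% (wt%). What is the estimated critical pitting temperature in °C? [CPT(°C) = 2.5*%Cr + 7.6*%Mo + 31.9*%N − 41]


Apply the ASTM G48 empirical CPT estimate: CPT(°C) = 2.5*%Cr + 7.6*%Mo + 31.9*%N − 41
2.5*22.0 = 55; 7.6*3.6 = 27.36; 31.9*0.44 = 14.036
CPT = 55 + 27.36 + 14.036 − 41 = 55.396 °C
Rounded to 0.1 °C: CPT ≈ 55.4 °C

55.4 °C


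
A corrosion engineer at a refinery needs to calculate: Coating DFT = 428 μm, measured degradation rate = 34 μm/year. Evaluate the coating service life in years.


Service life = thickness / degradation rate
Life = 428 / 34 = 12.6 years

12.6 years


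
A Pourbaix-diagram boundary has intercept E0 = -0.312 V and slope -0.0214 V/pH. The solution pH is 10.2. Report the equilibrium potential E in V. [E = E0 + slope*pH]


Apply the Pourbaix line equation: E = E0 + slope*pH
E = -0.312 + (-0.0214)*10.2 = -0.312 + (-0.21828) = -0.53028 V
Rounded to 4 decimal places: E = -0.5303 V

-0.5303 V


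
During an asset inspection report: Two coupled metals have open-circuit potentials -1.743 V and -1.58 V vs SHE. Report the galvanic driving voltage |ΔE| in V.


Driving voltage is the absolute potential difference.
|ΔE| = |-1.743 − (-1.58)| = 0.163 V

0.163 V


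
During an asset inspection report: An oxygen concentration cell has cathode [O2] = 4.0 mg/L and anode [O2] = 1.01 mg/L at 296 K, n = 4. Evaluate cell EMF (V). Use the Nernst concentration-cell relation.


Apply the Nernst concentration-cell relation: E = (RT/nF)*ln(C_cathode/C_anode)
RT/nF = 8.314*296/(4*96485) = 0.00637649 V
ln(4.0/1.01) = 1.37634
E = 0.00637649 * 1.37634 = 0.00878 V

0.00878 V


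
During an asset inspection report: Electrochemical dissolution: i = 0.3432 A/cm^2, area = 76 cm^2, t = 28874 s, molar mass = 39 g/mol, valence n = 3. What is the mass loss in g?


Apply Faraday's law: m = i*A*t*M / (n*F)
Total charge passed Q = i*A*t = 0.3432*76*28874 = 753126.3168 C
m = Q*M/(n*F) = 753126.3168*39/(3*96485) = 101.4732 g

101.4732 g


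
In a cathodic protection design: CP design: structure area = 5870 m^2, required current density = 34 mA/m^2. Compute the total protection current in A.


I = area * current density, then convert mA → A (÷1000)
I = 5870 * 34 / 1000 = 199.58 A

199.58 A


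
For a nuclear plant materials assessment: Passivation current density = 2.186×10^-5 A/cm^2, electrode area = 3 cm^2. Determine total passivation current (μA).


I = i_pass * A, then convert A → μA (×10^6)
I = 2.186×10^-5 * 3 * 10^6 = 65.58 μA

65.58 μA


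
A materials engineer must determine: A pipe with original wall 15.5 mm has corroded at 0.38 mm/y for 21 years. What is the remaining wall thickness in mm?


Remaining wall = original − CR × time
t = 15.5 − 0.38*21 = 15.5 − 7.98 = 7.52 mm

7.52 mm


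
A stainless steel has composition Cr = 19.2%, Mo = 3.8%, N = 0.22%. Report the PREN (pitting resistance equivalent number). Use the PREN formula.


Apply the PREN formula: PREN = Cr + 3.3*Mo + 16*N
PREN = 19.2 + 3.3*3.8 + 16*0.22
PREN = 19.2 + 12.54 + 3.52 = 35.26

35.26


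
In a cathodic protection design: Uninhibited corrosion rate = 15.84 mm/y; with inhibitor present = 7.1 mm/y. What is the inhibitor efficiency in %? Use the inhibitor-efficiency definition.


Apply the inhibitor-efficiency definition: IE = (CR_blank − CR_inh)/CR_blank × 100
IE = (15.84 − 7.1) / 15.84 × 100
IE = 8.74 / 15.84 × 100 = 55.2 %

55.2 %


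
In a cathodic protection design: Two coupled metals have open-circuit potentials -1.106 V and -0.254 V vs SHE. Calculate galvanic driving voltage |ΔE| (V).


Driving voltage is the absolute potential difference.
|ΔE| = |-1.106 − (-0.254)| = 0.852 V

0.852 V


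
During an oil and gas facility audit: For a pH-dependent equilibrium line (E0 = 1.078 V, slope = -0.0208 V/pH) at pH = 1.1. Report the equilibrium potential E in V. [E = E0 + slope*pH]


Apply the Pourbaix line equation: E = E0 + slope*pH
E = 1.078 + (-0.0208)*1.1 = 1.078 + (-0.02288) = 1.05512 V
Rounded to 4 decimal places: E = 1.0551 V

1.0551 V


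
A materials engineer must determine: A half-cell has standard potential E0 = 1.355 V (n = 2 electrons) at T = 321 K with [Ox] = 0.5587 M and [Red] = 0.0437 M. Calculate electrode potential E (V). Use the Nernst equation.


Apply the Nernst equation: E = E0 + (RT/nF)*ln([Ox]/[Red])
Step 1: RT/nF = 8.314*321/(2*96485) = 0.0138301 V
Step 2: [Ox]/[Red] = 0.5587/0.0437 = 12.784897
Step 3: ln(12.784897) = 2.548265
Step 4: correction = 0.0138301 * 2.548265 = 0.035 V
E = 1.355 + 0.035 = 1.39 V

1.39 V


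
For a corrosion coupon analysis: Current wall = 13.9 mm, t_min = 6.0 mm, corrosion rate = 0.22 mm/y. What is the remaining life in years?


Apply the remaining-life relation: RL = (t_current − t_min) / CR
RL = (13.9 − 6.0) / 0.22 = 7.9 / 0.22 = 35.9 years

35.9 years


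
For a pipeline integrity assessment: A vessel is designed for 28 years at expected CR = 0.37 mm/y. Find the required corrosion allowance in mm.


Corrosion allowance = CR × design life
CA = 0.37 * 28 = 10.36 mm

10.36 mm


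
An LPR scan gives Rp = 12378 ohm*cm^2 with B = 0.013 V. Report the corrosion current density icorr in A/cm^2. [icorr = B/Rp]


Apply the Stern-Geary relation: icorr = B / Rp
icorr = 0.013 / 12378 = 1.05×10^-6 A/cm^2

1.05×10^-6 A/cm^2


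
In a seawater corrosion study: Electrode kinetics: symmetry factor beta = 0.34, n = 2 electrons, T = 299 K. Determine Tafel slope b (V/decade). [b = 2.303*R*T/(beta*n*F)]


Apply the Tafel slope relation: b = 2.303*R*T/(beta*n*F)
Numerator: 2.303 * 8.314 * 299 = 5725.0
Denominator: 0.34 * 2 * 96485 = 65609.8
b = 5725.0 / 65609.8 = 0.087 V/decade

0.087 V/decade


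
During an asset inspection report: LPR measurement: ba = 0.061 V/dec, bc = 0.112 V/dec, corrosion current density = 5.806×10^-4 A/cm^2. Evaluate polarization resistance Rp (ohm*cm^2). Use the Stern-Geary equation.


Apply the Stern-Geary equation: Rp = ba*bc / (2.303*icorr*(ba+bc))
ba*bc = 0.061*0.112 = 0.006832
ba+bc = 0.173; 2.303*icorr*(ba+bc) = 2.303*5.806×10^-4*0.173 = 2.3132207×10^-4
Rp = 0.006832 / 2.3132207×10^-4 = 29.5 ohm*cm^2

29.5 ohm*cm^2


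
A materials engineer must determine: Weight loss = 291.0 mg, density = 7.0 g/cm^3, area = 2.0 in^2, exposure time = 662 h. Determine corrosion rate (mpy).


Apply the mpy weight-loss relation: CR = 534 * W / (D * A * T)
Numerator: 534 * 291.0 = 155394.0
Denominator: 7.0 * 2.0 * 662 = 9268.0
CR = 155394.0 / 9268.0 = 16.7667 mpy

16.7667 mpy


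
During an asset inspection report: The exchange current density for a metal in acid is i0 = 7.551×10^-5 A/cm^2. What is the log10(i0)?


i0 = 7.551×10^-5 A/cm^2
log10(i0) = -4.122

-4.122


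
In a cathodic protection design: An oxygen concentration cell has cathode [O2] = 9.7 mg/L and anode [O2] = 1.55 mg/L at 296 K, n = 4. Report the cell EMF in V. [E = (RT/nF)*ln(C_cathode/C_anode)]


Apply the Nernst concentration-cell relation: E = (RT/nF)*ln(C_cathode/C_anode)
RT/nF = 8.314*296/(4*96485) = 0.00637649 V
ln(9.7/1.55) = 1.83387
E = 0.00637649 * 1.83387 = 0.01169 V

0.01169 V


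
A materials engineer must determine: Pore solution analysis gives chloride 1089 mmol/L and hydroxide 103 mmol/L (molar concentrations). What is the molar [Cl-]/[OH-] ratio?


Threshold parameter = [Cl-] / [OH-] (molar basis; both in mmol/L, so units cancel)
Ratio = 1089 / 103 = 10.57

10.57


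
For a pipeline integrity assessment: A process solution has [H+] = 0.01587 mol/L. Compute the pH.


pH = −log10[H+]
pH = −log10(0.01587) = 1.8

1.8


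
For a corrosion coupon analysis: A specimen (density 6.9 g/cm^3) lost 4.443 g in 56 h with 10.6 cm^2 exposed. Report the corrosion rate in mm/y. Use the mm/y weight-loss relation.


Apply the mm/y weight-loss relation: CR = 87600 * W / (D * A * T)
Numerator: 87600 * 4.443 = 389206.8
Denominator: 6.9 * 10.6 * 56 = 4095.84
CR = 389206.8 / 4095.84 = 95.024903 mm/y

95.024903 mm/y
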